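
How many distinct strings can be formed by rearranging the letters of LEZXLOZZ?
8! / (3! × 2! × 1! × 1! × 1!) = 3360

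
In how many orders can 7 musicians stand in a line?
7! = 5040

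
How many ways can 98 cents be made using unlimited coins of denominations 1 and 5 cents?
Coefficient of x^98 in 1/(1-x^1) · 1/(1-x^5). Use j coins of 5 for j = 0..⌊98/5⌋ = 19, the rest in 1s: 19 + 1 = 20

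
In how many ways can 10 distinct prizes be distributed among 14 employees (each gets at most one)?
P(14,10) = 14!/(14-10)! = 3632428800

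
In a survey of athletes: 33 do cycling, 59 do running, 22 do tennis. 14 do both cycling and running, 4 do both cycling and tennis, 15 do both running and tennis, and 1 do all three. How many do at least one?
|A∪B∪C| = 33+59+22-14-4-15+1 = 82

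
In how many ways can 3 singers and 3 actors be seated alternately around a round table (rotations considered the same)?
Fix one of the singers: (3-1)! ways for the remaining singers, × 3! ways for the actors = 2 × 6 = 12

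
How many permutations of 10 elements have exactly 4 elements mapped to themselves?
Choose the 4 fixed points C(10,4) = 210, derange the rest: !6 = Σ_{j=0}^{6} (-1)^j·6!/j! = 720 - 720 + 360 - 120 + 30 - 6 + 1 = 265. Product = 210 × 265 = 55650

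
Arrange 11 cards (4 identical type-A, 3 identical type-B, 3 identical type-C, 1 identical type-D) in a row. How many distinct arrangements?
11! / (4! × 3! × 3! × 1!) = 46200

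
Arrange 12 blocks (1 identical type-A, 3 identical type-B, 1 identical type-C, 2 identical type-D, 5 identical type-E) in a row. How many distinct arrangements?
12! / (1! × 3! × 1! × 2! × 5!) = 332640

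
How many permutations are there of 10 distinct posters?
10! = 3628800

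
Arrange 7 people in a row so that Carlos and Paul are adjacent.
Treat as block: (7-1)! × 2! = 720 × 2 = 1440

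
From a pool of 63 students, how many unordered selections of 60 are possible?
C(63,60) = 63!/(60!×3!) = 39711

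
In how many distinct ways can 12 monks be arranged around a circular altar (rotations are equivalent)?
Circular: fix one position, arrange the rest. (12-1)! = 39916800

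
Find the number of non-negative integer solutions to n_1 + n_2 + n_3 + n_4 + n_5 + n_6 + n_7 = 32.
C(32+7-1, 7-1) = C(38, 6) = 2760681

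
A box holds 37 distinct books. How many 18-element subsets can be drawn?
C(37,18) = 37!/(18!×19!) = 17672631900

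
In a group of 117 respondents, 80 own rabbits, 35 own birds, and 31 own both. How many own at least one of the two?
|A∪B| = |A| + |B| - |A∩B| = 80 + 35 - 31 = 84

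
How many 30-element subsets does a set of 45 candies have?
C(45,30) = 45!/(30!×15!) = 344867425584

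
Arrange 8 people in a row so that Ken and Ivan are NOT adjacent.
Total - adjacent = 8! - (8-1)!×2 = 40320 - 10080 = 30240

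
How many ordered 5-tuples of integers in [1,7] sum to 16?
Coefficient of x^16 in (x + x² + ... + x^7)^5. By inclusion-exclusion on dice exceeding 7: Σ_j (-1)^j C(5,j)·C(16-1-7j, 4) = C(5,0)·C(15,4) - C(5,1)·C(8,4) = 1·1365 - 5·70 = 1015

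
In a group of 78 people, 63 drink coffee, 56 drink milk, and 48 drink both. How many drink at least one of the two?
|A∪B| = |A| + |B| - |A∩B| = 63 + 56 - 48 = 71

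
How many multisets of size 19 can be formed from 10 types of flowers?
C(19+10-1, 10-1) = C(28, 9) = 6906900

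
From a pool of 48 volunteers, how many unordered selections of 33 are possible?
C(48,33) = 48!/(33!×15!) = 1093260079344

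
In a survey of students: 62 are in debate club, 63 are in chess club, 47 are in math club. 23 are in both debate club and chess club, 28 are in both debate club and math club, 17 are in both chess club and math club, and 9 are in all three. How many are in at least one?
|A∪B∪C| = 62+63+47-23-28-17+9 = 113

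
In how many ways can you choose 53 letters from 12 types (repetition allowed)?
C(53+12-1, 12-1) = C(64, 11) = 743595781824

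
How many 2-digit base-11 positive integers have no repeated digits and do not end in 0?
Last digit: 10 nonzero choices. First digit: 9 (nonzero, ≠last). Middle 0: P(9,0) = 1. Total = 90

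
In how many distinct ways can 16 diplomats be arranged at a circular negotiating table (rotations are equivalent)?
Circular: fix one position, arrange the rest. (16-1)! = 1307674368000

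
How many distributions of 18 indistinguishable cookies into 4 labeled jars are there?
C(18+4-1, 4-1) = C(21, 3) = 1330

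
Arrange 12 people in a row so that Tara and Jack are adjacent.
Treat as block: (12-1)! × 2! = 39916800 × 2 = 79833600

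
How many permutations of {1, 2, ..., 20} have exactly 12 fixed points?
Choose the 12 fixed points C(20,12) = 125970, derange the rest: !8 = Σ_{j=0}^{8} (-1)^j·8!/j! = 40320 - 40320 + 20160 - 6720 + 1680 - 336 + 56 - 8 + 1 = 14833. Product = 125970 × 14833 = 1868513010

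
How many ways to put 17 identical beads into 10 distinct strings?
C(17+10-1, 10-1) = C(26, 9) = 3124550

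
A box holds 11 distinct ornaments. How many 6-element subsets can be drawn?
C(11,6) = 11!/(6!×5!) = 462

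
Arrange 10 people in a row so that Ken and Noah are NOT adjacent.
Total - adjacent = 10! - (10-1)!×2 = 3628800 - 725760 = 2903040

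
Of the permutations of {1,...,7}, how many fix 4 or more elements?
Exactly j fixed points: C(7,j)·!(7-j); sum over j ≥ 4 (derangement numbers via !m = (m-1)·(!(m-1) + !(m-2)): !0..!3 = 1, 0, 1, 2). Σ_{j=4}^{7} C(7,j)·!(7-j) = C(7,4)·!3 + C(7,5)·!2 + C(7,6)·!1 + C(7,7)·!0 = 35·2 + 21·1 + 7·0 + 1·1 = 92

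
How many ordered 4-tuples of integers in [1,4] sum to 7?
Coefficient of x^7 in (x + x² + ... + x^4)^4. By inclusion-exclusion on dice exceeding 4: Σ_j (-1)^j C(4,j)·C(7-1-4j, 3) = C(4,0)·C(6,3) = 1·20 = 20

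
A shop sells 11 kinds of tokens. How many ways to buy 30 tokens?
C(30+11-1, 11-1) = C(40, 10) = 847660528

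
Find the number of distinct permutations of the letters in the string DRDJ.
4! / (1! × 1! × 2!) = 12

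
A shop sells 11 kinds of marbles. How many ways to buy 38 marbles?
C(38+11-1, 11-1) = C(48, 10) = 6540715896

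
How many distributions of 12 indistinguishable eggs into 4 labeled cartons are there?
C(12+4-1, 4-1) = C(15, 3) = 455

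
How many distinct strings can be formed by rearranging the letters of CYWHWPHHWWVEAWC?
15! / (3! × 1! × 1! × 1! × 5! × 2! × 1! × 1!) = 908107200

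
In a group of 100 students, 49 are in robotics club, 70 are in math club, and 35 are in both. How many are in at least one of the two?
|A∪B| = |A| + |B| - |A∩B| = 49 + 70 - 35 = 84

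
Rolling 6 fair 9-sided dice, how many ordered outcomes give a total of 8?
Coefficient of x^8 in (x + x² + ... + x^9)^6. By inclusion-exclusion on dice exceeding 9: Σ_j (-1)^j C(6,j)·C(8-1-9j, 5) = C(6,0)·C(7,5) = 1·21 = 21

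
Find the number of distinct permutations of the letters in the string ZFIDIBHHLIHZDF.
14! / (1! × 1! × 2! × 2! × 3! × 2! × 3!) = 302702400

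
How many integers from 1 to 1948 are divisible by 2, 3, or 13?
⌊1948/2⌋+⌊1948/3⌋+⌊1948/13⌋ - ⌊1948/6⌋-⌊1948/26⌋-⌊1948/39⌋ + ⌊1948/78⌋ = 974+649+149 - 324-74-49 + 24 = 1349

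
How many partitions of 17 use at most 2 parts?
By conjugation, equals partitions of 17 into parts ≤ 2. Let r_j(i) = number of partitions of i into parts ≤ j, for i = 0..17. r_1(i) = 1 for all i; r_j(i) = r_{j-1}(i) + r_j(i-j). Rows j = 2..2: ≤2: 1 1 2 2 3 3 4 4 5 5 6 6 7 7 8 8 9 9. r_2(17) = 9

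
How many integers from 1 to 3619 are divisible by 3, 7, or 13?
⌊3619/3⌋+⌊3619/7⌋+⌊3619/13⌋ - ⌊3619/21⌋-⌊3619/39⌋-⌊3619/91⌋ + ⌊3619/273⌋ = 1206+517+278 - 172-92-39 + 13 = 1711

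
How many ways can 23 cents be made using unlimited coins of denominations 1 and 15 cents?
Coefficient of x^23 in 1/(1-x^1) · 1/(1-x^15). Use j coins of 15 for j = 0..⌊23/15⌋ = 1, the rest in 1s: 1 + 1 = 2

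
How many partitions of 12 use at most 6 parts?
By conjugation, equals partitions of 12 into parts ≤ 6. Let r_j(i) = number of partitions of i into parts ≤ j, for i = 0..12. r_1(i) = 1 for all i; r_j(i) = r_{j-1}(i) + r_j(i-j). Rows j = 2..6: ≤2: 1 1 2 2 3 3 4 4 5 5 6 6 7; ≤3: 1 1 2 3 4 5 7 8 10 12 14 16 19; ≤4: 1 1 2 3 5 6 9 11 15 18 23 27 34; ≤5: 1 1 2 3 5 7 10 13 18 23 30 37 47; ≤6: 1 1 2 3 5 7 11 14 20 26 35 44 58. r_6(12) = 58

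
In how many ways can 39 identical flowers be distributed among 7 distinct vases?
C(39+7-1, 7-1) = C(45, 6) = 8145060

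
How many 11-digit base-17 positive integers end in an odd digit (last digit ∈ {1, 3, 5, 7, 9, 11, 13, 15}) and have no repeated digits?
Last∈{1,3,5,7,9,11,13,15}. Last=0: 0. Last nonzero: 8×15×P(15,9) = 217945728000. Total = 217945728000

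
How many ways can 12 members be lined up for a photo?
12! = 479001600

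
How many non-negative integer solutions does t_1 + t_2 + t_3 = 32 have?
C(32+3-1, 3-1) = C(34, 2) = 561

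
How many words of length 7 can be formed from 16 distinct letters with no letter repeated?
P(16,7) = 16!/(16-7)! = 57657600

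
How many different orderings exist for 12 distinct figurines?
12! = 479001600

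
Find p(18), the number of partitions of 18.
Pentagonal recurrence p(n) = p(n-1) + p(n-2) - p(n-5) - p(n-7) + p(n-12) + p(n-15) - ... gives p(0..17) = 1, 1, 2, 3, 5, 7, 11, 15, 22, 30, 42, 56, 77, 101, 135, 176, 231, 297. p(18) = p(17) + p(16) - p(13) - p(11) + p(6) + p(3) = 297 + 231 - 101 - 56 + 11 + 3 = 385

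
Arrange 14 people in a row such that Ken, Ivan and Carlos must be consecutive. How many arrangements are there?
Treat the 3 as one block: (14-3+1)! × 3! = 479001600 × 6 = 2874009600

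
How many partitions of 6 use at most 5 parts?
By conjugation, equals partitions of 6 into parts ≤ 5. Let r_j(i) = number of partitions of i into parts ≤ j, for i = 0..6. r_1(i) = 1 for all i; r_j(i) = r_{j-1}(i) + r_j(i-j). Rows j = 2..5: ≤2: 1 1 2 2 3 3 4; ≤3: 1 1 2 3 4 5 7; ≤4: 1 1 2 3 5 6 9; ≤5: 1 1 2 3 5 7 10. r_5(6) = 10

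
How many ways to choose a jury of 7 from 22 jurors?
C(22,7) = 22!/(7!×15!) = 170544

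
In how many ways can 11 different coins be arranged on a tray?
11! = 39916800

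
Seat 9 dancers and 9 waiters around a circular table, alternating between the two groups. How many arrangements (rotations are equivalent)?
Fix one of the dancers: (9-1)! ways for the remaining dancers, × 9! ways for the waiters = 40320 × 362880 = 14631321600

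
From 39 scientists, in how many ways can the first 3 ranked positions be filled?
P(39,3) = 39!/(39-3)! = 54834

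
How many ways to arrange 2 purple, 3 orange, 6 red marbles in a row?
11! / (2! × 3! × 6!) = 4620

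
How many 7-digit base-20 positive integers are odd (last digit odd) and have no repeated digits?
Last∈{1,3,5,7,9,11,13,15,17,19}. Last=0: 0. Last nonzero: 10×18×P(18,5) = 185068800. Total = 185068800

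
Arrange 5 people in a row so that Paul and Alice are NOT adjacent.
Total - adjacent = 5! - (5-1)!×2 = 120 - 48 = 72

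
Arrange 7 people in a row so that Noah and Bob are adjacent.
Treat as block: (7-1)! × 2! = 720 × 2 = 1440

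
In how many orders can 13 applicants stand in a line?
13! = 6227020800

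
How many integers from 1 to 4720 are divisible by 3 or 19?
⌊4720/3⌋ + ⌊4720/19⌋ - ⌊4720/57⌋ = 1573 + 248 - 82 = 1739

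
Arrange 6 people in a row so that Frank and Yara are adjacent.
Treat as block: (6-1)! × 2! = 120 × 2 = 240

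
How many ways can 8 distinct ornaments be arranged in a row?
8! = 40320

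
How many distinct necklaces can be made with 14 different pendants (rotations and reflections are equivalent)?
(14-1)!/2 = 6227020800/2 = 3113510400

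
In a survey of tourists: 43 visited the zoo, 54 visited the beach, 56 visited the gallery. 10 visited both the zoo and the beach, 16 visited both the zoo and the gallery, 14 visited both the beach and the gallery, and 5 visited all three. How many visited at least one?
|A∪B∪C| = 43+54+56-10-16-14+5 = 118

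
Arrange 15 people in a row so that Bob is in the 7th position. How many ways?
Fix one position: (15-1)! = 87178291200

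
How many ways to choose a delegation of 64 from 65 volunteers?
C(65,64) = 65!/(64!×1!) = 65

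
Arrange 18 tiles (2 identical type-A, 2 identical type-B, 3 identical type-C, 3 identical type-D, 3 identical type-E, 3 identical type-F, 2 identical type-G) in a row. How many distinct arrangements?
18! / (2! × 2! × 3! × 3! × 3! × 3! × 2!) = 617512896000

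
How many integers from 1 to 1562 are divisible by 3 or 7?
⌊1562/3⌋ + ⌊1562/7⌋ - ⌊1562/21⌋ = 520 + 223 - 74 = 669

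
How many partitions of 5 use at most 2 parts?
By conjugation, equals partitions of 5 into parts ≤ 2. Let r_j(i) = number of partitions of i into parts ≤ j, for i = 0..5. r_1(i) = 1 for all i; r_j(i) = r_{j-1}(i) + r_j(i-j). Rows j = 2..2: ≤2: 1 1 2 2 3 3. r_2(5) = 3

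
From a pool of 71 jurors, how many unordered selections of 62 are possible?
C(71,62) = 71!/(62!×9!) = 74473879480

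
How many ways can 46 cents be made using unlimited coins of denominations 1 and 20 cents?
Coefficient of x^46 in 1/(1-x^1) · 1/(1-x^20). Use j coins of 20 for j = 0..⌊46/20⌋ = 2, the rest in 1s: 2 + 1 = 3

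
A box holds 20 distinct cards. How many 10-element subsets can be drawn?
C(20,10) = 20!/(10!×10!) = 184756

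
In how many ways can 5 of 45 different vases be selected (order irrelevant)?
C(45,5) = 45!/(5!×40!) = 1221759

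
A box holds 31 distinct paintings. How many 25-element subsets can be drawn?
C(31,25) = 31!/(25!×6!) = 736281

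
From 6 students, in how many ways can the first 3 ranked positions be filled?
P(6,3) = 6!/(6-3)! = 120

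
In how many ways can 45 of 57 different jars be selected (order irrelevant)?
C(57,45) = 57!/(45!×12!) = 707285522580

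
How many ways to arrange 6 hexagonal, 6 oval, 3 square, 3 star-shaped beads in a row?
18! / (6! × 6! × 3! × 3!) = 343062720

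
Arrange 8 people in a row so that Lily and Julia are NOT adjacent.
Total - adjacent = 8! - (8-1)!×2 = 40320 - 10080 = 30240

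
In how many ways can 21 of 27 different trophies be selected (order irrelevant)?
C(27,21) = 27!/(21!×6!) = 296010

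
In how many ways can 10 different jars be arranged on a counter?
10! = 3628800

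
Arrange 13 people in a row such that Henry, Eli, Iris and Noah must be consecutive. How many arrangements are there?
Treat the 4 as one block: (13-4+1)! × 4! = 3628800 × 24 = 87091200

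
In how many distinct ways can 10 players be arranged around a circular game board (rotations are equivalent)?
Circular: fix one position, arrange the rest. (10-1)! = 362880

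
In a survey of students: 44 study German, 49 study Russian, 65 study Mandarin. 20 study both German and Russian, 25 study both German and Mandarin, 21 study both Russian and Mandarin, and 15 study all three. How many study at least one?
|A∪B∪C| = 44+49+65-20-25-21+15 = 107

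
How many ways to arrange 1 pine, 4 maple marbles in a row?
5! / (1! × 4!) = 5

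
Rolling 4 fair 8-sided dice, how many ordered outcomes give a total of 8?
Coefficient of x^8 in (x + x² + ... + x^8)^4. By inclusion-exclusion on dice exceeding 8: Σ_j (-1)^j C(4,j)·C(8-1-8j, 3) = C(4,0)·C(7,3) = 1·35 = 35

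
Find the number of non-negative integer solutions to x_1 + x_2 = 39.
C(39+2-1, 2-1) = C(40, 1) = 40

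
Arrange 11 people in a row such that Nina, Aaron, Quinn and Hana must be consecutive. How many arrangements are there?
Treat the 4 as one block: (11-4+1)! × 4! = 40320 × 24 = 967680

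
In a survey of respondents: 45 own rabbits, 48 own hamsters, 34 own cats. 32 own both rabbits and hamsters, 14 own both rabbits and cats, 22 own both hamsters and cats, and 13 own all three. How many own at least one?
|A∪B∪C| = 45+48+34-32-14-22+13 = 72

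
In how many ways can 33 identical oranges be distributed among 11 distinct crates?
C(33+11-1, 11-1) = C(43, 10) = 1917334783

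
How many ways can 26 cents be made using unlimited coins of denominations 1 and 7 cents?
Coefficient of x^26 in 1/(1-x^1) · 1/(1-x^7). Use j coins of 7 for j = 0..⌊26/7⌋ = 3, the rest in 1s: 3 + 1 = 4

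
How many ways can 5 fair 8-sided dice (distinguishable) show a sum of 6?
Coefficient of x^6 in (x + x² + ... + x^8)^5. By inclusion-exclusion on dice exceeding 8: Σ_j (-1)^j C(5,j)·C(6-1-8j, 4) = C(5,0)·C(5,4) = 1·5 = 5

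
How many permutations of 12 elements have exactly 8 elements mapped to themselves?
Choose the 8 fixed points C(12,8) = 495, derange the rest: !4 = Σ_{j=0}^{4} (-1)^j·4!/j! = 24 - 24 + 12 - 4 + 1 = 9. Product = 495 × 9 = 4455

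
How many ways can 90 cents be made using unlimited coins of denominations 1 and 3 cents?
Coefficient of x^90 in 1/(1-x^1) · 1/(1-x^3). Use j coins of 3 for j = 0..⌊90/3⌋ = 30, the rest in 1s: 30 + 1 = 31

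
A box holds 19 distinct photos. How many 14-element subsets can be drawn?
C(19,14) = 19!/(14!×5!) = 11628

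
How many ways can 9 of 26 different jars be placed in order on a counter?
P(26,9) = 26!/(26-9)! = 1133836704000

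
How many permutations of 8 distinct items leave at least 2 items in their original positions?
Exactly j fixed points: C(8,j)·!(8-j); sum over j ≥ 2 (derangement numbers via !m = (m-1)·(!(m-1) + !(m-2)): !0..!6 = 1, 0, 1, 2, 9, 44, 265). Σ_{j=2}^{8} C(8,j)·!(8-j) = C(8,2)·!6 + C(8,3)·!5 + C(8,4)·!4 + C(8,5)·!3 + C(8,6)·!2 + C(8,7)·!1 + C(8,8)·!0 = 28·265 + 56·44 + 70·9 + 56·2 + 28·1 + 8·0 + 1·1 = 10655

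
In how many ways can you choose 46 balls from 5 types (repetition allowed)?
C(46+5-1, 5-1) = C(50, 4) = 230300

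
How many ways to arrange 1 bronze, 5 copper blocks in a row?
6! / (1! × 5!) = 6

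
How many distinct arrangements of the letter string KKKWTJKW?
8! / (1! × 1! × 2! × 4!) = 840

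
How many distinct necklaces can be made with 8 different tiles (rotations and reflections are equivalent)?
(8-1)!/2 = 5040/2 = 2520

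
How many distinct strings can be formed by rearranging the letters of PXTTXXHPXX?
10! / (1! × 2! × 5! × 2!) = 7560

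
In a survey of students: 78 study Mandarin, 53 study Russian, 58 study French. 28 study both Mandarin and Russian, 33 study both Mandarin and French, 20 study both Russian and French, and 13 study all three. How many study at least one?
|A∪B∪C| = 78+53+58-28-33-20+13 = 121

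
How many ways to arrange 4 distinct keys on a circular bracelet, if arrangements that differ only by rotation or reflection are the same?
(4-1)!/2 = 6/2 = 3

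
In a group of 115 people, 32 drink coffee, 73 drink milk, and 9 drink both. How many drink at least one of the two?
|A∪B| = |A| + |B| - |A∩B| = 32 + 73 - 9 = 96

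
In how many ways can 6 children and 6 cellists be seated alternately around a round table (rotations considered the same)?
Fix one of the children: (6-1)! ways for the remaining children, × 6! ways for the cellists = 120 × 720 = 86400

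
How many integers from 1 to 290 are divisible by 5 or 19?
⌊290/5⌋ + ⌊290/19⌋ - ⌊290/95⌋ = 58 + 15 - 3 = 70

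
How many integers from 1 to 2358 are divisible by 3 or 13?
⌊2358/3⌋ + ⌊2358/13⌋ - ⌊2358/39⌋ = 786 + 181 - 60 = 907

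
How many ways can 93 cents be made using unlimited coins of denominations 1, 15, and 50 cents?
Coefficient of x^93 in 1/(1-x^1) · 1/(1-x^15) · 1/(1-x^50). Case on j = number of 50-cent coins (j = 0..1); remainder r = 93 - 50j is made from {1,15} in ⌊r/15⌋+1 ways. r = 93, 43 → 7 + 3 = 10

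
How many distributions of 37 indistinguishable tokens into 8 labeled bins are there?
C(37+8-1, 8-1) = C(44, 7) = 38320568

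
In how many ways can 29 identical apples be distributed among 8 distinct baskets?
C(29+8-1, 8-1) = C(36, 7) = 8347680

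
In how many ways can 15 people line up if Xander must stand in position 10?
Fix one position: (15-1)! = 87178291200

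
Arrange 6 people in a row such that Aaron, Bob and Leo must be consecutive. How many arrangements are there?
Treat the 3 as one block: (6-3+1)! × 3! = 24 × 6 = 144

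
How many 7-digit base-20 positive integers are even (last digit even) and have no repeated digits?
Last∈{0,2,4,6,8,10,12,14,16,18}. Last=0: 19535040. Last nonzero: 9×18×P(18,5) = 166561920. Total = 186096960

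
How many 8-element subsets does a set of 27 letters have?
C(27,8) = 27!/(8!×19!) = 2220075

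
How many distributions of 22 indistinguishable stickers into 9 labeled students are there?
C(22+9-1, 9-1) = C(30, 8) = 5852925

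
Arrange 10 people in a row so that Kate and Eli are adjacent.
Treat as block: (10-1)! × 2! = 362880 × 2 = 725760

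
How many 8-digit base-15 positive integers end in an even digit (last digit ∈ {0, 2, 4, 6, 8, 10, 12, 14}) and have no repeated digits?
Last∈{0,2,4,6,8,10,12,14}. Last=0: 17297280. Last nonzero: 7×13×P(13,6) = 112432320. Total = 129729600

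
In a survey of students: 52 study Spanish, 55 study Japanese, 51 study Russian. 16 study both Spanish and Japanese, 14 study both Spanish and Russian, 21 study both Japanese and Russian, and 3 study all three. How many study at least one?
|A∪B∪C| = 52+55+51-16-14-21+3 = 110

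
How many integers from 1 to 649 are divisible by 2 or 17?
⌊649/2⌋ + ⌊649/17⌋ - ⌊649/34⌋ = 324 + 38 - 19 = 343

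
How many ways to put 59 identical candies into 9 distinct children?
C(59+9-1, 9-1) = C(67, 8) = 6522361560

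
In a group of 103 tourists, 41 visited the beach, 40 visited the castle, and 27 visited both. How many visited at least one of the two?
|A∪B| = |A| + |B| - |A∩B| = 41 + 40 - 27 = 54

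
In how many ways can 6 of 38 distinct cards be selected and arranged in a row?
P(38,6) = 38!/(38-6)! = 1987690320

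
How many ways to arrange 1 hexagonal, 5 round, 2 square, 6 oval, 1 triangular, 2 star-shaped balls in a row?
17! / (1! × 5! × 2! × 6! × 1! × 2!) = 1029188160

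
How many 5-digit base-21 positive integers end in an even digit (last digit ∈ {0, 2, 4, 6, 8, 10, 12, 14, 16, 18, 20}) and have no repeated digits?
Last∈{0,2,4,6,8,10,12,14,16,18,20}. Last=0: 116280. Last nonzero: 10×19×P(19,3) = 1104660. Total = 1220940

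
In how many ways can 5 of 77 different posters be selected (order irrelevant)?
C(77,5) = 77!/(5!×72!) = 19757815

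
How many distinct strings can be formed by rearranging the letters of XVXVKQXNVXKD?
12! / (4! × 3! × 2! × 1! × 1! × 1!) = 1663200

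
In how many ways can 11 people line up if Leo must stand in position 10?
Fix one position: (11-1)! = 3628800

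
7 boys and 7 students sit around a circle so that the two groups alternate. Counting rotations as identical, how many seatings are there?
Fix one of the boys: (7-1)! ways for the remaining boys, × 7! ways for the students = 720 × 5040 = 3628800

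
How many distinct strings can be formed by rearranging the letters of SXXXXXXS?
8! / (6! × 2!) = 28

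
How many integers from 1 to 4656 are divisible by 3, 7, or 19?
⌊4656/3⌋+⌊4656/7⌋+⌊4656/19⌋ - ⌊4656/21⌋-⌊4656/57⌋-⌊4656/133⌋ + ⌊4656/399⌋ = 1552+665+245 - 221-81-35 + 11 = 2136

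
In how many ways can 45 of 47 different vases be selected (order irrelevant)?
C(47,45) = 47!/(45!×2!) = 1081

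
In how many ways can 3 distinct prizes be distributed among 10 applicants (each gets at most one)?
P(10,3) = 10!/(10-3)! = 720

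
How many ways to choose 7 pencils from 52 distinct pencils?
C(52,7) = 52!/(7!×45!) = 133784560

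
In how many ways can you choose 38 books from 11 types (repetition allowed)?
C(38+11-1, 11-1) = C(48, 10) = 6540715896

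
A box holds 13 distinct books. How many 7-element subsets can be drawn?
C(13,7) = 13!/(7!×6!) = 1716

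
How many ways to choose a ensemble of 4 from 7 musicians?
C(7,4) = 7!/(4!×3!) = 35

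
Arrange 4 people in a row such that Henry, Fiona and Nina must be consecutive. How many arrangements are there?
Treat the 3 as one block: (4-3+1)! × 3! = 2 × 6 = 12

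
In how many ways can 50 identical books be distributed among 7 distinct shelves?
C(50+7-1, 7-1) = C(56, 6) = 32468436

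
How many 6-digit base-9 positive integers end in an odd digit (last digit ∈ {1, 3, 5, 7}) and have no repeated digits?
Last∈{1,3,5,7}. Last=0: 0. Last nonzero: 4×7×P(7,4) = 23520. Total = 23520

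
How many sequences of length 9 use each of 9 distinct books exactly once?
9! = 362880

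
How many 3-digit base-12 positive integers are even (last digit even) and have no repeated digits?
Last∈{0,2,4,6,8,10}. Last=0: 110. Last nonzero: 5×10×P(10,1) = 500. Total = 610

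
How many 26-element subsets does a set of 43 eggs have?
C(43,26) = 43!/(26!×17!) = 421171648758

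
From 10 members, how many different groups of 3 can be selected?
C(10,3) = 10!/(3!×7!) = 120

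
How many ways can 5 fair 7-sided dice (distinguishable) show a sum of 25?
Coefficient of x^25 in (x + x² + ... + x^7)^5. By inclusion-exclusion on dice exceeding 7: Σ_j (-1)^j C(5,j)·C(25-1-7j, 4) = C(5,0)·C(24,4) - C(5,1)·C(17,4) + C(5,2)·C(10,4) = 1·10626 - 5·2380 + 10·210 = 826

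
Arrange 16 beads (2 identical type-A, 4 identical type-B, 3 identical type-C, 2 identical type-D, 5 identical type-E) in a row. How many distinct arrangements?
16! / (2! × 4! × 3! × 2! × 5!) = 302702400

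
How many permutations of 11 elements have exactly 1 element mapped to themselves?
Choose the 1 fixed point C(11,1) = 11, derange the rest: !10 = Σ_{j=0}^{10} (-1)^j·10!/j! = 3628800 - 3628800 + 1814400 - 604800 + 151200 - 30240 + 5040 - 720 + 90 - 10 + 1 = 1334961. Product = 11 × 1334961 = 14684571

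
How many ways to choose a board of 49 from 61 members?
C(61,49) = 61!/(49!×12!) = 1742058970275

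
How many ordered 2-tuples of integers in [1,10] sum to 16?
Coefficient of x^16 in (x + x² + ... + x^10)^2. By inclusion-exclusion on dice exceeding 10: Σ_j (-1)^j C(2,j)·C(16-1-10j, 1) = C(2,0)·C(15,1) - C(2,1)·C(5,1) = 1·15 - 2·5 = 5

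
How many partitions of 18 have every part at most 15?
Let r_j(i) = number of partitions of i into parts ≤ j, for i = 0..18. r_1(i) = 1 for all i; r_j(i) = r_{j-1}(i) + r_j(i-j). Rows j = 2..15: ≤2: 1 1 2 2 3 3 4 4 5 5 6 6 7 7 8 8 9 9 10; ≤3: 1 1 2 3 4 5 7 8 10 12 14 16 19 21 24 27 30 33 37; ≤4: 1 1 2 3 5 6 9 11 15 18 23 27 34 39 47 54 64 72 84; ≤5: 1 1 2 3 5 7 10 13 18 23 30 37 47 57 70 84 101 119 141; ≤6: 1 1 2 3 5 7 11 14 20 26 35 44 58 71 90 110 136 163 199; ≤7: 1 1 2 3 5 7 11 15 21 28 38 49 65 82 105 131 164 201 248; ≤8: 1 1 2 3 5 7 11 15 22 29 40 52 70 89 116 146 186 230 288; ≤9: 1 1 2 3 5 7 11 15 22 30 41 54 73 94 123 157 201 252 318; ≤10: 1 1 2 3 5 7 11 15 22 30 42 55 75 97 128 164 212 267 340; ≤11: 1 1 2 3 5 7 11 15 22 30 42 56 76 99 131 169 219 278 355; ≤12: 1 1 2 3 5 7 11 15 22 30 42 56 77 100 133 172 224 285 366; ≤13: 1 1 2 3 5 7 11 15 22 30 42 56 77 101 134 174 227 290 373; ≤14: 1 1 2 3 5 7 11 15 22 30 42 56 77 101 135 175 229 293 378; ≤15: 1 1 2 3 5 7 11 15 22 30 42 56 77 101 135 176 230 295 381. r_15(18) = 381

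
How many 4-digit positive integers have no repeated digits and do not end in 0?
Last digit: 9 nonzero choices. First digit: 8 (nonzero, ≠last). Middle 2: P(8,2) = 56. Total = 4032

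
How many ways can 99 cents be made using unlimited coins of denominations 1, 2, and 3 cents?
Coefficient of x^99 in 1/(1-x^1) · 1/(1-x^2) · 1/(1-x^3). Case on j = number of 3-cent coins (j = 0..33); remainder r = 99 - 3j is made from {1,2} in ⌊r/2⌋+1 ways. r = 99, 96, 93, 90, 87, 84, 81, 78, 75, 72, 69, 66, 63, 60, 57, 54, 51, 48, 45, 42, 39, 36, 33, 30, 27, 24, 21, 18, 15, 12, 9, 6, 3, 0 → 50 + 49 + 47 + 46 + 44 + 43 + 41 + 40 + 38 + 37 + 35 + 34 + 32 + 31 + 29 + 28 + 26 + 25 + 23 + 22 + 20 + 19 + 17 + 16 + 14 + 13 + 11 + 10 + 8 + 7 + 5 + 4 + 2 + 1 = 867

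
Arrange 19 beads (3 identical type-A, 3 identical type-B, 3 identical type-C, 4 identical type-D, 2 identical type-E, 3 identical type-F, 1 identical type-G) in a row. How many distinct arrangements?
19! / (3! × 3! × 3! × 4! × 2! × 3! × 1!) = 1955457504000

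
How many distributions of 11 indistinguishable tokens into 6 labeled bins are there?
C(11+6-1, 6-1) = C(16, 5) = 4368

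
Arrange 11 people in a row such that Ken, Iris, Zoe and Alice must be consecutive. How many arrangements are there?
Treat the 4 as one block: (11-4+1)! × 4! = 40320 × 24 = 967680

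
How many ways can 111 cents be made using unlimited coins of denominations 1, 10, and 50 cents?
Coefficient of x^111 in 1/(1-x^1) · 1/(1-x^10) · 1/(1-x^50). Case on j = number of 50-cent coins (j = 0..2); remainder r = 111 - 50j is made from {1,10} in ⌊r/10⌋+1 ways. r = 111, 61, 11 → 12 + 7 + 2 = 21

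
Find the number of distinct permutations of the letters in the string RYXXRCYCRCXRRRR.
15! / (3! × 2! × 7! × 3!) = 3603600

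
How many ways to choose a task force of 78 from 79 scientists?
C(79,78) = 79!/(78!×1!) = 79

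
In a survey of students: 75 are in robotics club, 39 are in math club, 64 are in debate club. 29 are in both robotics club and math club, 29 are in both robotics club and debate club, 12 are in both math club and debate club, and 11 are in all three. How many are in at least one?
|A∪B∪C| = 75+39+64-29-29-12+11 = 119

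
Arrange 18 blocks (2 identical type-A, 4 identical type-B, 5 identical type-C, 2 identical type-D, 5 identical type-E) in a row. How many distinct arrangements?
18! / (2! × 4! × 5! × 2! × 5!) = 4631346720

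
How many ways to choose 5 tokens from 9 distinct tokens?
C(9,5) = 9!/(5!×4!) = 126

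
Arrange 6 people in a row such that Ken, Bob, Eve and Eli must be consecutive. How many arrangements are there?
Treat the 4 as one block: (6-4+1)! × 4! = 6 × 24 = 144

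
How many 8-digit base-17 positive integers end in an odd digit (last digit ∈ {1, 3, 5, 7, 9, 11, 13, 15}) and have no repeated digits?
Last∈{1,3,5,7,9,11,13,15}. Last=0: 0. Last nonzero: 8×15×P(15,6) = 432432000. Total = 432432000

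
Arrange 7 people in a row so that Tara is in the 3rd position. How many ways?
Fix one position: (7-1)! = 720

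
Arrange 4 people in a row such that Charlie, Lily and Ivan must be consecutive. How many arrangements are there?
Treat the 3 as one block: (4-3+1)! × 3! = 2 × 6 = 12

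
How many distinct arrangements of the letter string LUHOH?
5! / (1! × 2! × 1! × 1!) = 60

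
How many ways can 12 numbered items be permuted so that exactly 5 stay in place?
Choose the 5 fixed points C(12,5) = 792, derange the rest: !7 = Σ_{j=0}^{7} (-1)^j·7!/j! = 5040 - 5040 + 2520 - 840 + 210 - 42 + 7 - 1 = 1854. Product = 792 × 1854 = 1468368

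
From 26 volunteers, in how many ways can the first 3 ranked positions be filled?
P(26,3) = 26!/(26-3)! = 15600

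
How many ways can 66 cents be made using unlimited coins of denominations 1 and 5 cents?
Coefficient of x^66 in 1/(1-x^1) · 1/(1-x^5). Use j coins of 5 for j = 0..⌊66/5⌋ = 13, the rest in 1s: 13 + 1 = 14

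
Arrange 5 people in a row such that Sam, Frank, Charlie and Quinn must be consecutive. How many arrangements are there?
Treat the 4 as one block: (5-4+1)! × 4! = 2 × 24 = 48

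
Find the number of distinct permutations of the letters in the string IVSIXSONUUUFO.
13! / (2! × 2! × 3! × 2! × 1! × 1! × 1! × 1!) = 129729600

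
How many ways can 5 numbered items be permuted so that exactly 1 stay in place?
Choose the 1 fixed point C(5,1) = 5, derange the rest: !4 = Σ_{j=0}^{4} (-1)^j·4!/j! = 24 - 24 + 12 - 4 + 1 = 9. Product = 5 × 9 = 45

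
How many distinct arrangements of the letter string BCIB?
4! / (1! × 2! × 1!) = 12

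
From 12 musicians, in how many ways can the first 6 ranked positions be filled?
P(12,6) = 12!/(12-6)! = 665280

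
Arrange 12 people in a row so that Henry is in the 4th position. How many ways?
Fix one position: (12-1)! = 39916800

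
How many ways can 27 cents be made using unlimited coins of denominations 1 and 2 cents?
Coefficient of x^27 in 1/(1-x^1) · 1/(1-x^2). Use j coins of 2 for j = 0..⌊27/2⌋ = 13, the rest in 1s: 13 + 1 = 14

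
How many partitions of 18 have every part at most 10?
Let r_j(i) = number of partitions of i into parts ≤ j, for i = 0..18. r_1(i) = 1 for all i; r_j(i) = r_{j-1}(i) + r_j(i-j). Rows j = 2..10: ≤2: 1 1 2 2 3 3 4 4 5 5 6 6 7 7 8 8 9 9 10; ≤3: 1 1 2 3 4 5 7 8 10 12 14 16 19 21 24 27 30 33 37; ≤4: 1 1 2 3 5 6 9 11 15 18 23 27 34 39 47 54 64 72 84; ≤5: 1 1 2 3 5 7 10 13 18 23 30 37 47 57 70 84 101 119 141; ≤6: 1 1 2 3 5 7 11 14 20 26 35 44 58 71 90 110 136 163 199; ≤7: 1 1 2 3 5 7 11 15 21 28 38 49 65 82 105 131 164 201 248; ≤8: 1 1 2 3 5 7 11 15 22 29 40 52 70 89 116 146 186 230 288; ≤9: 1 1 2 3 5 7 11 15 22 30 41 54 73 94 123 157 201 252 318; ≤10: 1 1 2 3 5 7 11 15 22 30 42 55 75 97 128 164 212 267 340. r_10(18) = 340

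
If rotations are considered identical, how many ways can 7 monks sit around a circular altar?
Circular: fix one position, arrange the rest. (7-1)! = 720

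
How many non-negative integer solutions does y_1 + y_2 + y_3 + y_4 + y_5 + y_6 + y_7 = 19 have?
C(19+7-1, 7-1) = C(25, 6) = 177100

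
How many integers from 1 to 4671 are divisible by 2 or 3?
⌊4671/2⌋ + ⌊4671/3⌋ - ⌊4671/6⌋ = 2335 + 1557 - 778 = 3114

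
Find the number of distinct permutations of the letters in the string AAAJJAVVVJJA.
12! / (3! × 5! × 4!) = 27720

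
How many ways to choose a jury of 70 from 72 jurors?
C(72,70) = 72!/(70!×2!) = 2556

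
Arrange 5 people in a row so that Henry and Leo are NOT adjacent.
Total - adjacent = 5! - (5-1)!×2 = 120 - 48 = 72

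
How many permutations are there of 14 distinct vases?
14! = 87178291200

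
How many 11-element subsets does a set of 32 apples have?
C(32,11) = 32!/(11!×21!) = 129024480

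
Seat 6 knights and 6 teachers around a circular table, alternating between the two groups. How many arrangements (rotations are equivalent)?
Fix one of the knights: (6-1)! ways for the remaining knights, × 6! ways for the teachers = 120 × 720 = 86400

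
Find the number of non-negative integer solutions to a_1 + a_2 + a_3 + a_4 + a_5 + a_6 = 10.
C(10+6-1, 6-1) = C(15, 5) = 3003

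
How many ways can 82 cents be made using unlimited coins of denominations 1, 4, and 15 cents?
Coefficient of x^82 in 1/(1-x^1) · 1/(1-x^4) · 1/(1-x^15). Case on j = number of 15-cent coins (j = 0..5); remainder r = 82 - 15j is made from {1,4} in ⌊r/4⌋+1 ways. r = 82, 67, 52, 37, 22, 7 → 21 + 17 + 14 + 10 + 6 + 2 = 70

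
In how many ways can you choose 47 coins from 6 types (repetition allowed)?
C(47+6-1, 6-1) = C(52, 5) = 2598960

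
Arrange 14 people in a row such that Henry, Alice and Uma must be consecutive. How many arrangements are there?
Treat the 3 as one block: (14-3+1)! × 3! = 479001600 × 6 = 2874009600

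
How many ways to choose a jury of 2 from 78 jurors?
C(78,2) = 78!/(2!×76!) = 3003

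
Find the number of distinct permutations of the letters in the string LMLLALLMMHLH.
12! / (6! × 2! × 1! × 3!) = 55440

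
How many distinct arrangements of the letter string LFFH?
4! / (2! × 1! × 1!) = 12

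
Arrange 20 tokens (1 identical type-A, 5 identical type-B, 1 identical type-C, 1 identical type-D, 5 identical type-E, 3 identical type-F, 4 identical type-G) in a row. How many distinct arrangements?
20! / (1! × 5! × 1! × 1! × 5! × 3! × 4!) = 1173274502400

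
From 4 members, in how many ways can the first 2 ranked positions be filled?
P(4,2) = 4!/(4-2)! = 12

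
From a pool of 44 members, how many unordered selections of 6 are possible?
C(44,6) = 44!/(6!×38!) = 7059052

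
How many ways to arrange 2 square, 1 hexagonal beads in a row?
3! / (2! × 1!) = 3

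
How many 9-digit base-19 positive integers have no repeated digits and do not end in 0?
Last digit: 18 nonzero choices. First digit: 17 (nonzero, ≠last). Middle 7: P(17,7) = 98017920. Total = 29993483520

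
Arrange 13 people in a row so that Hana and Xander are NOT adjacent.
Total - adjacent = 13! - (13-1)!×2 = 6227020800 - 958003200 = 5269017600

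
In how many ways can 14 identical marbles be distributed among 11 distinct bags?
C(14+11-1, 11-1) = C(24, 10) = 1961256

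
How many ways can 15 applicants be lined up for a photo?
15! = 1307674368000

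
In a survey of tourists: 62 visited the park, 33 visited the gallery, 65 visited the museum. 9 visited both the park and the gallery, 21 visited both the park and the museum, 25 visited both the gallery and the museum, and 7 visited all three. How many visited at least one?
|A∪B∪C| = 62+33+65-9-21-25+7 = 112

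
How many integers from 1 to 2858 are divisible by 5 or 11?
⌊2858/5⌋ + ⌊2858/11⌋ - ⌊2858/55⌋ = 571 + 259 - 51 = 779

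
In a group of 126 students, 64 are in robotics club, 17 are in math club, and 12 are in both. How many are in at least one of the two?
|A∪B| = |A| + |B| - |A∩B| = 64 + 17 - 12 = 69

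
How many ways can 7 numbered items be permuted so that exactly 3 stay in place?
Choose the 3 fixed points C(7,3) = 35, derange the rest: !4 = Σ_{j=0}^{4} (-1)^j·4!/j! = 24 - 24 + 12 - 4 + 1 = 9. Product = 35 × 9 = 315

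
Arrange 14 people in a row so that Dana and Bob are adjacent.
Treat as block: (14-1)! × 2! = 6227020800 × 2 = 12454041600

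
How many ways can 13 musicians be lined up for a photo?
13! = 6227020800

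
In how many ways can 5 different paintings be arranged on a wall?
5! = 120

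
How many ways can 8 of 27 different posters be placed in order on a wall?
P(27,8) = 27!/(27-8)! = 89513424000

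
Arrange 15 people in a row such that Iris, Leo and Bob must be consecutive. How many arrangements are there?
Treat the 3 as one block: (15-3+1)! × 3! = 6227020800 × 6 = 37362124800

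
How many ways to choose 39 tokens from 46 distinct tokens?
C(46,39) = 46!/(39!×7!) = 53524680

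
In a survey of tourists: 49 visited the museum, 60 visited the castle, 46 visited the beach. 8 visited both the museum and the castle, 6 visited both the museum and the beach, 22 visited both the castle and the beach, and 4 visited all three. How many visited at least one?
|A∪B∪C| = 49+60+46-8-6-22+4 = 123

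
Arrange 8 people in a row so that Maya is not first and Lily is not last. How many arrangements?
By inclusion-exclusion: 8! - 2×(8-1)! + (8-2)! = 40320 - 10080 + 720 = 30960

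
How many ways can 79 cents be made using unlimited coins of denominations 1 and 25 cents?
Coefficient of x^79 in 1/(1-x^1) · 1/(1-x^25). Use j coins of 25 for j = 0..⌊79/25⌋ = 3, the rest in 1s: 3 + 1 = 4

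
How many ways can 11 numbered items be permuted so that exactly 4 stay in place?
Choose the 4 fixed points C(11,4) = 330, derange the rest: !7 = Σ_{j=0}^{7} (-1)^j·7!/j! = 5040 - 5040 + 2520 - 840 + 210 - 42 + 7 - 1 = 1854. Product = 330 × 1854 = 611820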